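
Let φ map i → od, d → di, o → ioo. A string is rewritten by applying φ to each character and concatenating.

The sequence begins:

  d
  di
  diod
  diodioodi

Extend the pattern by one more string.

diodioodiodiooioodiod

Expanding diodioodi: d→di, i→od, o→ioo, d→di, i→od, o→ioo, o→ioo, d→di, i→od. Concatenated: di od ioo di od ioo ioo di od.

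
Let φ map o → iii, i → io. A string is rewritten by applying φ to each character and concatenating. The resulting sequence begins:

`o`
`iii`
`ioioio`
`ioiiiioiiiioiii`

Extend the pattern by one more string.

φ(ioiiiioiiiioiii) expands symbol-by-symbol to io iii io io io io iii io io io io iii io io io; joining the 15 pieces gives the next term.

ioiiiioioioioiiiioioioioiiiioioio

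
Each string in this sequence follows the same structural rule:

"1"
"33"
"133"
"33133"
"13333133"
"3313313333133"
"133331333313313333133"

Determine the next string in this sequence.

3313313333133133331333313313333133

From term 3 onward, concatenate the second-to-last term with the last: 1·33 = 133, 33·133 = 33133, …
The next term joins 3313313333133 and 133331333313313333133.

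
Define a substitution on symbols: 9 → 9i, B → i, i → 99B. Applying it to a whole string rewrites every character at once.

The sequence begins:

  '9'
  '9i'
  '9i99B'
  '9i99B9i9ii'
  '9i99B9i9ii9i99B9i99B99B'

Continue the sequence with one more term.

9i99B9i9ii9i99B9i99B99B9i99B9i9ii9i99B9i9ii9i9ii

φ(9i99B9i9ii9i99B9i99B99B) expands symbol-by-symbol to 9i 99B 9i 9i i 9i 99B 9i 99B 99B 9i 99B 9i 9i i 9i 99B 9i 9i i 9i 9i i; joining the 23 pieces gives the next term.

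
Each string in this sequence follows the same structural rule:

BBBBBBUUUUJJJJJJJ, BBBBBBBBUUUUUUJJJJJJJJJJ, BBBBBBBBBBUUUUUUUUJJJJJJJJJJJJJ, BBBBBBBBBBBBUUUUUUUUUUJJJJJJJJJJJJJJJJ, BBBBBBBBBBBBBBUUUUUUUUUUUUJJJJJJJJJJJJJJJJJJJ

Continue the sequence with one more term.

BBBBBBBBBBBBBBBBUUUUUUUUUUUUUUJJJJJJJJJJJJJJJJJJJJJJ

Term n consists of 2n+2 B's, followed by 2n U's, followed by 3n+1 J's, where the shown terms are n = 2, 3, 4, 5, 6.
At n = 7 the blocks have lengths 16, 14, 22.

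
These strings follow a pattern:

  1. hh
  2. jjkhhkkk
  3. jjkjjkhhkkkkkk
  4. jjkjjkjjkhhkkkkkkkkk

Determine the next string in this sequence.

Each term wraps the previous one in jjk on the left and kkk on the right.
So the next term is jjk·jjkjjkjjkhhkkkkkkkkk·kkk.

jjkjjkjjkjjkhhkkkkkkkkkkkk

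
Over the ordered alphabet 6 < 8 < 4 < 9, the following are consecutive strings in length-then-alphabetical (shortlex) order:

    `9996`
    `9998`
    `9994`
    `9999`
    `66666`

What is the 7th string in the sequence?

66664

Advancing 2 positions from 66666 through 66666 → 66668 reaches term 7.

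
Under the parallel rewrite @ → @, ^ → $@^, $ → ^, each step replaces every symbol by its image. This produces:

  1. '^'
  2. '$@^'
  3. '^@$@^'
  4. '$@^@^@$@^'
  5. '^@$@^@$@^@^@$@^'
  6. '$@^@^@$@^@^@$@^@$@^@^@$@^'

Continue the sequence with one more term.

Replace each of the 25 characters of $@^@^@$@^@^@$@^@$@^@^@$@^ in place — ^ @ $@^ @ $@^ @ ^ @ $@^ @ $@^ @ ^ @ $@^ @ ^ @ $@^ @ $@^ @ ^ @ $@^ — and concatenate.

^@$@^@$@^@^@$@^@$@^@^@$@^@^@$@^@$@^@^@$@^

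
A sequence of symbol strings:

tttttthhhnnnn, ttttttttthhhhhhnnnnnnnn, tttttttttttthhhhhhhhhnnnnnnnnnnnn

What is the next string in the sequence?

ttttttttttttttthhhhhhhhhhhhnnnnnnnnnnnnnnnn

Each string has the form t^{3n+3} h^{3n} n^{4n} (n = 1, 2, …).
At n = 4 the blocks have lengths 15, 12, 16.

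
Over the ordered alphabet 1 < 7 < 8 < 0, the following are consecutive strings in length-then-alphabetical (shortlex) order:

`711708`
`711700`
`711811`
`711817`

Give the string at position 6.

711810

Continuing the enumeration 2 steps past 711817: 711817 → 711818 → (answer).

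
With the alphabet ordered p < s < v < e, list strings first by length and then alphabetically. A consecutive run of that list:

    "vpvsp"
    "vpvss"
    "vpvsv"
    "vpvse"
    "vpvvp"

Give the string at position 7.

vpvvv

Continuing the enumeration 2 steps past vpvvp: vpvvp → vpvvs → (answer).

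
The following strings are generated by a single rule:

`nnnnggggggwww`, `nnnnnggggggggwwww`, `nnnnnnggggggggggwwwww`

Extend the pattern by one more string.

nnnnnnnggggggggggggwwwwww

Term n consists of n+1 n's, followed by 2n g's, followed by n w's, where the shown terms are n = 3, 4, 5.
Setting n = 6 gives 7, 12, 6 characters in each block.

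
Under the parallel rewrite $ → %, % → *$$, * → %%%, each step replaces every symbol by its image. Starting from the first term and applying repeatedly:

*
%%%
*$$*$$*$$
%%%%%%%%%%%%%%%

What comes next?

*$$*$$*$$*$$*$$*$$*$$*$$*$$*$$*$$*$$*$$*$$*$$

Applying the rule to each of the 15 symbols of %%%%%%%%%%%%%%% gives the pieces *$$ *$$ *$$ *$$ *$$ *$$ *$$ *$$ *$$ *$$ *$$ *$$ *$$ *$$ *$$, which concatenate to the answer.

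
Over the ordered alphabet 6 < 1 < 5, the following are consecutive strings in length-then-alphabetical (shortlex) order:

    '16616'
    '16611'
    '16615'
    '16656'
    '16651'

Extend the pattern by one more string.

Treat 16651 as a base-3 numeral over the given alphabet and add one, carrying through any trailing 5's.

16655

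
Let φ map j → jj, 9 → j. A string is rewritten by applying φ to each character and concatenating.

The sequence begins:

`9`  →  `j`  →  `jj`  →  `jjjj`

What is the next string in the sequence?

Expanding jjjj: j→jj, j→jj, j→jj, j→jj. Concatenated: jj jj jj jj.

jjjjjjjj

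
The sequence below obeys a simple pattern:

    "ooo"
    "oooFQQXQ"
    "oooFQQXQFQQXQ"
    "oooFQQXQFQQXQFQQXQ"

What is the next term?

The strings grow by a fixed suffix FQQXQ each time.
Applying this once more to oooFQQXQFQQXQFQQXQ:

oooFQQXQFQQXQFQQXQFQQXQ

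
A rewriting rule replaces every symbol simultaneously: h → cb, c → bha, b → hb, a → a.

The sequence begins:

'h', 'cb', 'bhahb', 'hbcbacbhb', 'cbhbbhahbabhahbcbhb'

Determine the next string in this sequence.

bhahbcbhbhbcbacbhbahbcbacbhbbhahbcbhb

Replace each of the 19 characters of cbhbbhahbabhahbcbhb in place — bha hb cb hb hb cb a cb hb a hb cb a cb hb bha hb cb hb — and concatenate.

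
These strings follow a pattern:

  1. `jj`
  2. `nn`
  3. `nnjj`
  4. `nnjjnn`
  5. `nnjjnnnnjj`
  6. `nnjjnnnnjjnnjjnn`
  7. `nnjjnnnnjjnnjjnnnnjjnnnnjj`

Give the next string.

Each term (from the third on) is the previous term followed by the one before it: term 3 = nn·jj = nnjj.
The next term joins nnjjnnnnjjnnjjnnnnjjnnnnjj and nnjjnnnnjjnnjjnn.

nnjjnnnnjjnnjjnnnnjjnnnnjjnnjjnnnnjjnnjjnn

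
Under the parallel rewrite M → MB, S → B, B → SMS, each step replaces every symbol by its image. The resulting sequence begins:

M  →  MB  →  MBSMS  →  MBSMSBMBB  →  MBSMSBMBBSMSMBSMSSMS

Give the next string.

MBSMSBMBBSMSMBSMSSMSBMBBMBSMSBMBBBMBB

φ(MBSMSBMBBSMSMBSMSSMS) expands symbol-by-symbol to MB SMS B MB B SMS MB SMS SMS B MB B MB SMS B MB B B MB B; joining the 20 pieces gives the next term.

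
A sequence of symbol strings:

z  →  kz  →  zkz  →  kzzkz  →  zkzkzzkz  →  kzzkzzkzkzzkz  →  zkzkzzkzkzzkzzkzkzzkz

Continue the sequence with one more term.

kzzkzzkzkzzkzzkzkzzkzkzzkzzkzkzzkz

Each term (from the third on) is the two preceding terms concatenated in order: term 3 = z·kz = zkz.
Continuing: kzzkzzkzkzzkz · zkzkzzkzkzzkzzkzkzzkz gives term 8.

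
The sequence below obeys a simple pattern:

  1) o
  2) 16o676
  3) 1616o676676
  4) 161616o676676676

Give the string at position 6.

1616161616o676676676676676

Every step adds 16 to the front and 676 to the end of the previous string.
From 161616o676676676, 2 further steps: 161616o676676676 → 16161616o676676676676 → (answer).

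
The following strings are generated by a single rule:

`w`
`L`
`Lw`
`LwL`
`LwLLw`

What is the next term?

Each term (from the third on) is the previous term followed by the one before it: term 3 = L·w = Lw.
The next term joins LwLLw and LwL.

LwLLwLwL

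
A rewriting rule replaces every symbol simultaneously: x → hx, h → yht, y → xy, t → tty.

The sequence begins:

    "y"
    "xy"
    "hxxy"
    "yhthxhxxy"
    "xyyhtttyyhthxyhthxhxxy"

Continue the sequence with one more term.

φ(xyyhtttyyhthxyhthxhxxy) expands symbol-by-symbol to hx xy xy yht tty tty tty xy xy yht tty yht hx xy yht tty yht hx yht hx hx xy; joining the 22 pieces gives the next term.

hxxyxyyhtttyttyttyxyxyyhtttyyhthxxyyhtttyyhthxyhthxhxxy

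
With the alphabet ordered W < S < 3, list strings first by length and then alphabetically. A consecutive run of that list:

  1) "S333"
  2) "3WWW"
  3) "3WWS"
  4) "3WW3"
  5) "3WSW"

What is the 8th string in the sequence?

3W3W

Stepping forward 3 times from 3WSW: 3WSW → 3WSS → 3WS3, then the target.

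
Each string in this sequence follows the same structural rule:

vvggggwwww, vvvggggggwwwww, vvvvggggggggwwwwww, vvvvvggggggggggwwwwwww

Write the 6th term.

vvvvvvvggggggggggggggwwwwwwwww

Each string has the form v^{n} g^{2n} w^{n+2}, where the shown terms are n = 2, 3, 4, 5.
Setting n = 7 gives 7, 14, 9 characters in each block.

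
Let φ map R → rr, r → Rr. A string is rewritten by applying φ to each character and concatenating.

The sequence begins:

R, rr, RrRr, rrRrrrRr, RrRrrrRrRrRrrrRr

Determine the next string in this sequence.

rrRrrrRrRrRrrrRrrrRrrrRrRrRrrrRr

Replace each of the 16 characters of RrRrrrRrRrRrrrRr in place — rr Rr rr Rr Rr Rr rr Rr rr Rr rr Rr Rr Rr rr Rr — and concatenate.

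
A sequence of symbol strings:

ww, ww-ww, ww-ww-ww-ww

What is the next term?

ww-ww-ww-ww-ww-ww-ww-ww

Every step duplicates the string with '-' between the halves.
One more doubling of ww-ww-ww-ww gives the answer.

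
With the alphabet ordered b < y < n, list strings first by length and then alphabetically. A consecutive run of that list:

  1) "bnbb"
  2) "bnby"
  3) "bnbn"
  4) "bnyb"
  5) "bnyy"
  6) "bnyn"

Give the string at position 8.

Continuing the enumeration 2 steps past bnyn: bnyn → bnnb → (answer).

bnny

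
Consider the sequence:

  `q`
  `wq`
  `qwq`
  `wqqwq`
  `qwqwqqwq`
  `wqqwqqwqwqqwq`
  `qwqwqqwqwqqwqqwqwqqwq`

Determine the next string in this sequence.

From term 3 onward, concatenate the second-to-last term with the last: q·wq = qwq, wq·qwq = wqqwq, …
Continuing: wqqwqqwqwqqwq · qwqwqqwqwqqwqqwqwqqwq gives term 8.

wqqwqqwqwqqwqqwqwqqwqwqqwqqwqwqqwq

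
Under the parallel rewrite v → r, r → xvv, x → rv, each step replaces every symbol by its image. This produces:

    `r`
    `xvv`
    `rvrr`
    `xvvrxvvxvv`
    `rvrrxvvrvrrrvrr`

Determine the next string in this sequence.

φ(rvrrxvvrvrrrvrr) expands symbol-by-symbol to xvv r xvv xvv rv r r xvv r xvv xvv xvv r xvv xvv; joining the 15 pieces gives the next term.

xvvrxvvxvvrvrrxvvrxvvxvvxvvrxvvxvv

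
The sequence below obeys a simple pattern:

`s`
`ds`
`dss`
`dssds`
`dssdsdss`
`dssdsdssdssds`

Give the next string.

This is a Fibonacci-style word recurrence s(k) = s(k−1)·s(k−2): e.g. ds·s = dss.
The next term joins dssdsdssdssds and dssdsdss.

dssdsdssdssdsdssdsdss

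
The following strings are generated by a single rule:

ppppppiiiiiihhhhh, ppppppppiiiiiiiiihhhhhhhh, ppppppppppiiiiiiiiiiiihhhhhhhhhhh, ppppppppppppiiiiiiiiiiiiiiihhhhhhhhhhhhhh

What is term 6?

Each string has the form p^{2n+2} i^{3n} h^{3n-1}, where the shown terms are n = 2, 3, 4, 5.
At n = 7 the blocks have lengths 16, 21, 20.

ppppppppppppppppiiiiiiiiiiiiiiiiiiiiihhhhhhhhhhhhhhhhhhhh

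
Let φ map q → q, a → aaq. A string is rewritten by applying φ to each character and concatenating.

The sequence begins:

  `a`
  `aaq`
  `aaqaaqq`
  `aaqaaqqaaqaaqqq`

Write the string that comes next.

Applying the rule to each of the 15 symbols of aaqaaqqaaqaaqqq gives the pieces aaq aaq q aaq aaq q q aaq aaq q aaq aaq q q q, which concatenate to the answer.

aaqaaqqaaqaaqqqaaqaaqqaaqaaqqqq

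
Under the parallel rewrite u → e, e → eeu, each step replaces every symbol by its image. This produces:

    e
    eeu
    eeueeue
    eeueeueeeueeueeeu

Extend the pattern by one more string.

φ(eeueeueeeueeueeeu) expands symbol-by-symbol to eeu eeu e eeu eeu e eeu eeu eeu e eeu eeu e eeu eeu eeu e; joining the 17 pieces gives the next term.

eeueeueeeueeueeeueeueeueeeueeueeeueeueeue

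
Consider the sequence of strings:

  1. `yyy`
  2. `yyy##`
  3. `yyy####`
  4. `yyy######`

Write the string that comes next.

yyy########

The strings grow by a fixed suffix ## each time.
So the next term is yyy######·##.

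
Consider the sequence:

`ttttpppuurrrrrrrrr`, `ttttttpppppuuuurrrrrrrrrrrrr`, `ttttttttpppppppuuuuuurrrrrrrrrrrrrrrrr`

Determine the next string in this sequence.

ttttttttttpppppppppuuuuuuuurrrrrrrrrrrrrrrrrrrrr

The n-th term is 2n t's then 2n-1 p's then 2n-2 u's then 4n+1 r's, where the shown terms are n = 2, 3, 4.
Setting n = 5 gives 10, 9, 8, 21 characters in each block.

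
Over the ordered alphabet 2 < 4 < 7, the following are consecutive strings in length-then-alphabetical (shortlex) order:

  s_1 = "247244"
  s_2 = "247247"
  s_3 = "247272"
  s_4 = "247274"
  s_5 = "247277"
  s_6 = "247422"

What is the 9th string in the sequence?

Stepping forward 3 times from 247422: 247422 → 247424 → 247427, then the target.

247442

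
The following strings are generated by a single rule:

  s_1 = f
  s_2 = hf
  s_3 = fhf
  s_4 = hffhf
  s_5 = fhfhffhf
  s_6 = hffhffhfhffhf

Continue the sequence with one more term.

fhfhffhfhffhffhfhffhf

Each term (from the third on) is the two preceding terms concatenated in order: term 3 = f·hf = fhf.
So term 7 is fhfhffhf·hffhffhfhffhf.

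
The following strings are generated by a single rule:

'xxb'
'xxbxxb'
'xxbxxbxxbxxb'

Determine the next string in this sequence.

s(k+1) = s(k)·s(k) — each term doubles the last.
Doubling xxbxxbxxbxxb:

xxbxxbxxbxxbxxbxxbxxbxxb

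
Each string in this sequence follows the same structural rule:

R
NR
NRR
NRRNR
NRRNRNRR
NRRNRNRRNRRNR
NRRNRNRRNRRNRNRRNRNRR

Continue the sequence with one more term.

Each term (from the third on) is the previous term followed by the one before it: term 3 = NR·R = NRR.
Continuing: NRRNRNRRNRRNRNRRNRNRR · NRRNRNRRNRRNR gives term 8.

NRRNRNRRNRRNRNRRNRNRRNRRNRNRRNRRNR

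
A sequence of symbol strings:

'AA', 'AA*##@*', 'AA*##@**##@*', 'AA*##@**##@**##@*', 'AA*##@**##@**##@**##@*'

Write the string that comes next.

Every step adds *##@* to the end: s(k+1) = s(k)·*##@*.
Applying this once more to AA*##@**##@**##@**##@*:

AA*##@**##@**##@**##@**##@*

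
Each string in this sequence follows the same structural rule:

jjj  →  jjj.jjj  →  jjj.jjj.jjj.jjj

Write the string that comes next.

Each string is two copies of the previous one joined by '.'.
One more doubling of jjj.jjj.jjj.jjj gives the answer.

jjj.jjj.jjj.jjj.jjj.jjj.jjj.jjj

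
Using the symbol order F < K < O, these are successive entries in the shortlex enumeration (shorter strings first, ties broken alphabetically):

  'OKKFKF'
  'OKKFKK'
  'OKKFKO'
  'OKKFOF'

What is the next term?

Find the rightmost character of OKKFOF below O, bump it to the next letter, and reset everything to its right to F.

OKKFOK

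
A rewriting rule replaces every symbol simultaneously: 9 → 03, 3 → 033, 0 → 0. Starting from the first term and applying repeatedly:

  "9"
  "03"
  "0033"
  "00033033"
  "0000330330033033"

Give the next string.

00000330330033033000330330033033

Replace each of the 16 characters of 0000330330033033 in place — 0 0 0 0 033 033 0 033 033 0 0 033 033 0 033 033 — and concatenate.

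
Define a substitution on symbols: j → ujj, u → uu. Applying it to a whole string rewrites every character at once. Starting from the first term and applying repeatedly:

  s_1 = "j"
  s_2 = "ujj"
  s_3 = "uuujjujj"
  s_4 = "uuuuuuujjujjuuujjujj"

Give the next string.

Rewriting the 20 symbols of uuuuuuujjujjuuujjujj one by one yields uu uu uu uu uu uu uu ujj ujj uu ujj ujj uu uu uu ujj ujj uu ujj ujj; concatenated:

uuuuuuuuuuuuuuujjujjuuujjujjuuuuuuujjujjuuujjujj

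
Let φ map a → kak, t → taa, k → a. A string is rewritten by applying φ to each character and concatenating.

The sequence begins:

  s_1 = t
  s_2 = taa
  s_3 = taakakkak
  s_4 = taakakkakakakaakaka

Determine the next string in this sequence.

taakakkakakakaakakakakakakakakkakakakakak

φ(taakakkakakakaakaka) expands symbol-by-symbol to taa kak kak a kak a a kak a kak a kak a kak kak a kak a kak; joining the 19 pieces gives the next term.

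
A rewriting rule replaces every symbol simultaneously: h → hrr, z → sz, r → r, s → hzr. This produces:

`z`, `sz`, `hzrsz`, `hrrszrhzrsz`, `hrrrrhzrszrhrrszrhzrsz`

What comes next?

Rewriting the 22 symbols of hrrrrhzrszrhrrszrhzrsz one by one yields hrr r r r r hrr sz r hzr sz r hrr r r hzr sz r hrr sz r hzr sz; concatenated:

hrrrrrrhrrszrhzrszrhrrrrhzrszrhrrszrhzrsz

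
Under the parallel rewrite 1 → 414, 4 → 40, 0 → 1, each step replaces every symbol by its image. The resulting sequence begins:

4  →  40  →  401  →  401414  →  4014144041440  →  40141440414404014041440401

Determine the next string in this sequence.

Rewriting the 26 symbols of 40141440414404014041440401 one by one yields 40 1 414 40 414 40 40 1 40 414 40 40 1 40 1 414 40 1 40 414 40 40 1 40 1 414; concatenated:

401414404144040140414404014014144014041440401401414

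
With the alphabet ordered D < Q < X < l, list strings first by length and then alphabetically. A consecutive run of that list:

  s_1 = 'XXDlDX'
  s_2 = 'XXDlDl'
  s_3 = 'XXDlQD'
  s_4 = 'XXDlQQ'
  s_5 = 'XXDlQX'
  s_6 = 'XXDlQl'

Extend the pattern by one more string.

XXDlXD

Treat XXDlQl as a base-4 numeral over the given alphabet and add one, carrying through any trailing l's.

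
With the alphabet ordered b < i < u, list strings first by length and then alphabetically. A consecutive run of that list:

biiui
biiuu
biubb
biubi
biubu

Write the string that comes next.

biuib

The successor of biubu increments the rightmost position that isn't already u and resets every position after it to b.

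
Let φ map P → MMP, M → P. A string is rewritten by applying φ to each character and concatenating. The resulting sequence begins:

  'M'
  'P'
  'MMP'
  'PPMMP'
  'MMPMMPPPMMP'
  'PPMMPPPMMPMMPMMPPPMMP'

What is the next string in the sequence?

Replace each of the 21 characters of PPMMPPPMMPMMPMMPPPMMP in place — MMP MMP P P MMP MMP MMP P P MMP P P MMP P P MMP MMP MMP P P MMP — and concatenate.

MMPMMPPPMMPMMPMMPPPMMPPPMMPPPMMPMMPMMPPPMMP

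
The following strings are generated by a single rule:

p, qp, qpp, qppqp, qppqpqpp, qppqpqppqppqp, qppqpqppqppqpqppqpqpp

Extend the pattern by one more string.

qppqpqppqppqpqppqpqppqppqpqppqppqp

Each term (from the third on) is the previous term followed by the one before it: term 3 = qp·p = qpp.
Continuing: qppqpqppqppqpqppqpqpp · qppqpqppqppqp gives term 8.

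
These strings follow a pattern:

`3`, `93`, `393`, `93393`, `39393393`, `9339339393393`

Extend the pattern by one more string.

From term 3 onward, concatenate the second-to-last term with the last: 3·93 = 393, 93·393 = 93393, …
The next term joins 39393393 and 9339339393393.

393933939339339393393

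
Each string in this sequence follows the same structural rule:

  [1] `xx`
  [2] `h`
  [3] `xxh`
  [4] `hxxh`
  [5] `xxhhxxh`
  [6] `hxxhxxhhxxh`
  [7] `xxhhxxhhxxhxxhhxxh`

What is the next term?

hxxhxxhhxxhxxhhxxhhxxhxxhhxxh

Each term (from the third on) is the two preceding terms concatenated in order: term 3 = xx·h = xxh.
Continuing: hxxhxxhhxxh · xxhhxxhhxxhxxhhxxh gives term 8.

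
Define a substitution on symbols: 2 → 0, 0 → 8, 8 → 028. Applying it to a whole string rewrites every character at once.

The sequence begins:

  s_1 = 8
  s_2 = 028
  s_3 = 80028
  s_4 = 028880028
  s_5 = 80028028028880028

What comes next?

Replace each of the 17 characters of 80028028028880028 in place — 028 8 8 0 028 8 0 028 8 0 028 028 028 8 8 0 028 — and concatenate.

0288800288002880028028028880028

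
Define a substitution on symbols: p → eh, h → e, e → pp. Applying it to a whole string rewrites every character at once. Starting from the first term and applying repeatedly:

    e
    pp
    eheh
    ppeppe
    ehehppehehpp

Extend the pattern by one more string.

Expanding ehehppehehpp: e→pp, h→e, e→pp, h→e, p→eh, p→eh, e→pp, h→e, e→pp, h→e, p→eh, p→eh. Concatenated: pp e pp e eh eh pp e pp e eh eh.

ppeppeehehppeppeeheh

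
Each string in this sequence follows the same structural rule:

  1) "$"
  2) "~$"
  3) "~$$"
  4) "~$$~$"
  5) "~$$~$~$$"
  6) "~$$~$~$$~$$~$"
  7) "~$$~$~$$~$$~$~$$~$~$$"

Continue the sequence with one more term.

~$$~$~$$~$$~$~$$~$~$$~$$~$~$$~$$~$

From term 3 onward, concatenate the last term with the second-to-last: ~$·$ = ~$$, ~$$·~$ = ~$$~$, …
So term 8 is ~$$~$~$$~$$~$~$$~$~$$·~$$~$~$$~$$~$.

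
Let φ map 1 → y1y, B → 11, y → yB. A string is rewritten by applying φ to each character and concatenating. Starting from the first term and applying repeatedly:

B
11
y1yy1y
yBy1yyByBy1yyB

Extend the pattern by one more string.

yB11yBy1yyByB11yB11yBy1yyByB11

φ(yBy1yyByBy1yyB) expands symbol-by-symbol to yB 11 yB y1y yB yB 11 yB 11 yB y1y yB yB 11; joining the 14 pieces gives the next term.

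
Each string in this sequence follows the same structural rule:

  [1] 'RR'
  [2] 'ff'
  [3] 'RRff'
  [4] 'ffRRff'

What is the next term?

From term 3 onward, concatenate the second-to-last term with the last: RR·ff = RRff, ff·RRff = ffRRff, …
So term 5 is RRff·ffRRff.

RRffffRRff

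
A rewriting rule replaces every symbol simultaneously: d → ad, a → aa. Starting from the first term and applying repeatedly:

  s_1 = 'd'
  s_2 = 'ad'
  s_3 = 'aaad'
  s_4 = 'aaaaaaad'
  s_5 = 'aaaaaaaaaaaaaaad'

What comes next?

aaaaaaaaaaaaaaaaaaaaaaaaaaaaaaad

Replace each of the 16 characters of aaaaaaaaaaaaaaad in place — aa aa aa aa aa aa aa aa aa aa aa aa aa aa aa ad — and concatenate.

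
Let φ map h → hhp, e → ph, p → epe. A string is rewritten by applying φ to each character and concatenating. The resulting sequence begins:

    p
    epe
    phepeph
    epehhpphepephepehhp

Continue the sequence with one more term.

Applying the rule to each of the 19 symbols of epehhpphepephepehhp gives the pieces ph epe ph hhp hhp epe epe hhp ph epe ph epe hhp ph epe ph hhp hhp epe, which concatenate to the answer.

phepephhhphhpepeepehhpphepephepehhpphepephhhphhpepe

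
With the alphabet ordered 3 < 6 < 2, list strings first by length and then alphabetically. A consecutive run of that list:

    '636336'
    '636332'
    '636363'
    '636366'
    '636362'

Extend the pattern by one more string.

636323

Treat 636362 as a base-3 numeral over the given alphabet and add one, carrying through any trailing 2's.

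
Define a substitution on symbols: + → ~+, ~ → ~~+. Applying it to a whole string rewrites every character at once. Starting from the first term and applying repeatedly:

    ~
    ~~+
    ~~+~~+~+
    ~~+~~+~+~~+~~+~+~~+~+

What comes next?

Rewriting the 21 symbols of ~~+~~+~+~~+~~+~+~~+~+ one by one yields ~~+ ~~+ ~+ ~~+ ~~+ ~+ ~~+ ~+ ~~+ ~~+ ~+ ~~+ ~~+ ~+ ~~+ ~+ ~~+ ~~+ ~+ ~~+ ~+; concatenated:

~~+~~+~+~~+~~+~+~~+~+~~+~~+~+~~+~~+~+~~+~+~~+~~+~+~~+~+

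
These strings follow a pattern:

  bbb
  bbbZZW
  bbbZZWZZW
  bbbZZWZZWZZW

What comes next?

The strings grow by a fixed suffix ZZW each time.
One more step from bbbZZWZZWZZW gives the answer.

bbbZZWZZWZZWZZW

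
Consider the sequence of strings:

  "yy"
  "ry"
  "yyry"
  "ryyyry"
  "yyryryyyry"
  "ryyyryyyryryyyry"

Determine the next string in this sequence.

yyryryyyryryyyryyyryryyyry

This is a Fibonacci-style word recurrence s(k) = s(k−2)·s(k−1): e.g. yy·ry = yyry.
So term 7 is yyryryyyry·ryyyryyyryryyyry.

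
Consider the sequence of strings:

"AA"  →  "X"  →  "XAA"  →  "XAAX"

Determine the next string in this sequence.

Each term (from the third on) is the previous term followed by the one before it: term 3 = X·AA = XAA.
So term 5 is XAAX·XAA.

XAAXXAA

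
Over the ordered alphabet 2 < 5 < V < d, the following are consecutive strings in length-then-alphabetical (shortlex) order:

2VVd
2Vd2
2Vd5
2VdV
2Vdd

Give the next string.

Find the rightmost character of 2Vdd below d, bump it to the next letter, and reset everything to its right to 2.

2d22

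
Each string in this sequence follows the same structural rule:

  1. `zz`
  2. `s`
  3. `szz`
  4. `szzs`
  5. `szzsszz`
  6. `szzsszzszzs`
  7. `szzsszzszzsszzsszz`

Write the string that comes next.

This is a Fibonacci-style word recurrence s(k) = s(k−1)·s(k−2): e.g. s·zz = szz.
The next term joins szzsszzszzsszzsszz and szzsszzszzs.

szzsszzszzsszzsszzszzsszzszzs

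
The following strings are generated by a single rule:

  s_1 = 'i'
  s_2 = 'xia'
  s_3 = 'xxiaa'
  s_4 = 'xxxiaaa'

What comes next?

xxxxiaaaa

Each term wraps the previous one in x on the left and a on the right.
So the next term is x·xxxiaaa·a.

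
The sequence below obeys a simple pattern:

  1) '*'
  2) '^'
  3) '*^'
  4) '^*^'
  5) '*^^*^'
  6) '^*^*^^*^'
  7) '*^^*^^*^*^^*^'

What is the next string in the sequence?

This is a Fibonacci-style word recurrence s(k) = s(k−2)·s(k−1): e.g. *·^ = *^.
Continuing: ^*^*^^*^ · *^^*^^*^*^^*^ gives term 8.

^*^*^^*^*^^*^^*^*^^*^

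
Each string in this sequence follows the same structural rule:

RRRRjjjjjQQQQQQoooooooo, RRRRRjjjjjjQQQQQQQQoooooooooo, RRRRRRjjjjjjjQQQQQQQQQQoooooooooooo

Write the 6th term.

Term n consists of n+1 R's, followed by n+2 j's, followed by 2n Q's, followed by 2n+2 o's, where the shown terms are n = 3, 4, 5.
For term 6, n = 8, so the run lengths are 9, 10, 16, 18.

RRRRRRRRRjjjjjjjjjjQQQQQQQQQQQQQQQQoooooooooooooooooo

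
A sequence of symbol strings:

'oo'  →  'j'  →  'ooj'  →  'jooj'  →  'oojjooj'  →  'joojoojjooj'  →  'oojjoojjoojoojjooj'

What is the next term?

This is a Fibonacci-style word recurrence s(k) = s(k−2)·s(k−1): e.g. oo·j = ooj.
The next term joins joojoojjooj and oojjoojjoojoojjooj.

joojoojjoojoojjoojjoojoojjooj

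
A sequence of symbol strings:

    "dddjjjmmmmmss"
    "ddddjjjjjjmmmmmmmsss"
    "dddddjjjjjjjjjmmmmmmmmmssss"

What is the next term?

Each string has the form d^{n+2} j^{3n} m^{2n+3} s^{n+1} (n = 1, 2, …).
Setting n = 4 gives 6, 12, 11, 5 characters in each block.

ddddddjjjjjjjjjjjjmmmmmmmmmmmsssss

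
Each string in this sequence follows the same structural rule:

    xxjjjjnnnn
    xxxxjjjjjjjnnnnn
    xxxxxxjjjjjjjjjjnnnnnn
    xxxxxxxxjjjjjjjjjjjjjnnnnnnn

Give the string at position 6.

xxxxxxxxxxxxjjjjjjjjjjjjjjjjjjjnnnnnnnnn

Each string has the form x^{2n} j^{3n+1} n^{n+3} (n = 1, 2, …).
At n = 6 the blocks have lengths 12, 19, 9.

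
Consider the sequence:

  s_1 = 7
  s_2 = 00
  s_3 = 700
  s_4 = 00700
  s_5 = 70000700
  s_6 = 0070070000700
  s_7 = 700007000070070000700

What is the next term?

0070070000700700007000070070000700

Each term (from the third on) is the two preceding terms concatenated in order: term 3 = 7·00 = 700.
So term 8 is 0070070000700·700007000070070000700.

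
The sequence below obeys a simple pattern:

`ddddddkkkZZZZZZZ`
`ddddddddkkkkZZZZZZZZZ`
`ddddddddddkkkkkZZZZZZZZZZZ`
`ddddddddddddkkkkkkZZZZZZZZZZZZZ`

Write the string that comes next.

Term n consists of 2n d's, followed by n k's, followed by 2n+1 Z's, where the shown terms are n = 3, 4, 5, 6.
Setting n = 7 gives 14, 7, 15 characters in each block.

ddddddddddddddkkkkkkkZZZZZZZZZZZZZZZ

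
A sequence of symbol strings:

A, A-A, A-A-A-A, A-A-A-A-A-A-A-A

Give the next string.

A-A-A-A-A-A-A-A-A-A-A-A-A-A-A-A

Every step duplicates the string with '-' between the halves.
One more doubling of A-A-A-A-A-A-A-A gives the answer.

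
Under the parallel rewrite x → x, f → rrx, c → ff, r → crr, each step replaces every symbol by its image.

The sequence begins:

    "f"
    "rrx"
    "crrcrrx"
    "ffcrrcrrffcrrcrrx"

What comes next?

Applying the rule to each of the 17 symbols of ffcrrcrrffcrrcrrx gives the pieces rrx rrx ff crr crr ff crr crr rrx rrx ff crr crr ff crr crr x, which concatenate to the answer.

rrxrrxffcrrcrrffcrrcrrrrxrrxffcrrcrrffcrrcrrx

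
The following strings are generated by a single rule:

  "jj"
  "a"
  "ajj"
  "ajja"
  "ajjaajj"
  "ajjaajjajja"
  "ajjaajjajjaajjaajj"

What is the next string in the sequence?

ajjaajjajjaajjaajjajjaajjajja

Each term (from the third on) is the previous term followed by the one before it: term 3 = a·jj = ajj.
Continuing: ajjaajjajjaajjaajj · ajjaajjajja gives term 8.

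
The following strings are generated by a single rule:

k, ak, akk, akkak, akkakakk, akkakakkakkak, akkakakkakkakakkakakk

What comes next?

Each term (from the third on) is the previous term followed by the one before it: term 3 = ak·k = akk.
So term 8 is akkakakkakkakakkakakk·akkakakkakkak.

akkakakkakkakakkakakkakkakakkakkak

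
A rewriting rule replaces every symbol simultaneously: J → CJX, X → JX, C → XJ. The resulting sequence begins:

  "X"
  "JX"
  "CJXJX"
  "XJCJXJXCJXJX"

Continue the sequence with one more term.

JXCJXXJCJXJXCJXJXXJCJXJXCJXJX

Rewriting each symbol of XJCJXJXCJXJX: X→JX, J→CJX, C→XJ, J→CJX, X→JX, J→CJX, X→JX, C→XJ, J→CJX, X→JX, J→CJX, X→JX, which concatenates to JX CJX XJ CJX JX CJX JX XJ CJX JX CJX JX.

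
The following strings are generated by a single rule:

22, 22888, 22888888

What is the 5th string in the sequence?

Each term is the previous one with 888 appended.
From 22888888, 2 further steps: 22888888 → 22888888888 → (answer).

22888888888888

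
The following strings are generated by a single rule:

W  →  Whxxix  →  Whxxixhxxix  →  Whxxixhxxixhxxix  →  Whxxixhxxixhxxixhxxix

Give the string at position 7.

Whxxixhxxixhxxixhxxixhxxixhxxix

The strings grow by a fixed suffix hxxix each time.
From Whxxixhxxixhxxixhxxix, 2 further steps: Whxxixhxxixhxxixhxxix → Whxxixhxxixhxxixhxxixhxxix → (answer).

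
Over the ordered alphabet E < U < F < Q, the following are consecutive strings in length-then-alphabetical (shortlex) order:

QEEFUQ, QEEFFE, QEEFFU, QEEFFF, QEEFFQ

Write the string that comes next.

QEEFQE

The successor of QEEFFQ increments the rightmost position that isn't already Q and resets every position after it to E.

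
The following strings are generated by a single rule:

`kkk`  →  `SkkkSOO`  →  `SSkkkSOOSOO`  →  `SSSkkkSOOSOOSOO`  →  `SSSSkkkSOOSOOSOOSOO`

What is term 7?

Each term wraps the previous one in S on the left and SOO on the right.
From SSSSkkkSOOSOOSOOSOO, 2 further steps: SSSSkkkSOOSOOSOOSOO → SSSSSkkkSOOSOOSOOSOOSOO → (answer).

SSSSSSkkkSOOSOOSOOSOOSOOSOO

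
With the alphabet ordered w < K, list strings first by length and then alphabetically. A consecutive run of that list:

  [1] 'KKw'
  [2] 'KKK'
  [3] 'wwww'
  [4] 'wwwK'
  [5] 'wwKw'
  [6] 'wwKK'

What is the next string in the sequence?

wKww

The successor of wwKK increments the rightmost position that isn't already K and resets every position after it to w.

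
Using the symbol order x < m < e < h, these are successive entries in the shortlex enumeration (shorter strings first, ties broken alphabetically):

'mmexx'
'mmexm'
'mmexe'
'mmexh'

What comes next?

mmemx

The successor of mmexh increments the rightmost position that isn't already h and resets every position after it to x.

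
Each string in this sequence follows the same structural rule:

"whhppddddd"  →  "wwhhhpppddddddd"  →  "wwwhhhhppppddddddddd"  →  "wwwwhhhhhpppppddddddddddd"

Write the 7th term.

Reading off run lengths: w runs 1, 2, 3, 4; h runs 2, 3, 4, 5; p runs 2, 3, 4, 5; d runs 5, 7, 9, 11 — each is linear in n, where the shown terms are n = 2, 3, 4, 5.
Setting n = 8 gives 7, 8, 8, 17 characters in each block.

wwwwwwwhhhhhhhhppppppppddddddddddddddddd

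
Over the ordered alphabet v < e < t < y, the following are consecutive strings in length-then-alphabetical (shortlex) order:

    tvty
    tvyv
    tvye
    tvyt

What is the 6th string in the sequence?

tevv

Continuing the enumeration 2 steps past tvyt: tvyt → tvyy → (answer).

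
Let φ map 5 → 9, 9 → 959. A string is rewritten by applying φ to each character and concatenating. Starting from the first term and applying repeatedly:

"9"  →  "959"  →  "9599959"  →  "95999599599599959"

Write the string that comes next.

95999599599599959959995995999599599599959

Applying the rule to each of the 17 symbols of 95999599599599959 gives the pieces 959 9 959 959 959 9 959 959 9 959 959 9 959 959 959 9 959, which concatenate to the answer.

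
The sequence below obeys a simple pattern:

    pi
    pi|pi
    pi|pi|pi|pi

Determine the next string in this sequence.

pi|pi|pi|pi|pi|pi|pi|pi

Every step duplicates the string with '|' between the halves.
So the next term is two copies of pi|pi|pi|pi with '|' between the halves.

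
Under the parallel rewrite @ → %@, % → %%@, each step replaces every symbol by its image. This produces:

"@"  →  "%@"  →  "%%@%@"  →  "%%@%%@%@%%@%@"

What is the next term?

Applying the rule to each of the 13 symbols of %%@%%@%@%%@%@ gives the pieces %%@ %%@ %@ %%@ %%@ %@ %%@ %@ %%@ %%@ %@ %%@ %@, which concatenate to the answer.

%%@%%@%@%%@%%@%@%%@%@%%@%%@%@%%@%@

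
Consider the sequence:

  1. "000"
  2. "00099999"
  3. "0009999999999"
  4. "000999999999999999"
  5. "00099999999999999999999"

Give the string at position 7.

Each term is the previous one with 99999 appended.
From 00099999999999999999999, 2 further steps: 00099999999999999999999 → 0009999999999999999999999999 → (answer).

000999999999999999999999999999999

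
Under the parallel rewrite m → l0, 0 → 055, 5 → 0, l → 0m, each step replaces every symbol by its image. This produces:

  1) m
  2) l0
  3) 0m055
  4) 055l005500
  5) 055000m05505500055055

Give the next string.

05500055055055l005500055000550550550005500

φ(055000m05505500055055) expands symbol-by-symbol to 055 0 0 055 055 055 l0 055 0 0 055 0 0 055 055 055 0 0 055 0 0; joining the 21 pieces gives the next term.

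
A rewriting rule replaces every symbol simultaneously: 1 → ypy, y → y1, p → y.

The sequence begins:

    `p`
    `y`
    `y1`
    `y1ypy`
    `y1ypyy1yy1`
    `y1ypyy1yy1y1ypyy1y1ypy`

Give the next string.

y1ypyy1yy1y1ypyy1y1ypyy1ypyy1yy1y1ypyy1ypyy1yy1

Replace each of the 22 characters of y1ypyy1yy1y1ypyy1y1ypy in place — y1 ypy y1 y y1 y1 ypy y1 y1 ypy y1 ypy y1 y y1 y1 ypy y1 ypy y1 y y1 — and concatenate.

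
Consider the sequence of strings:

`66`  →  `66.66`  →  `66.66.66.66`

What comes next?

Each string is two copies of the previous one joined by '.'.
One more doubling of 66.66.66.66 gives the answer.

66.66.66.66.66.66.66.66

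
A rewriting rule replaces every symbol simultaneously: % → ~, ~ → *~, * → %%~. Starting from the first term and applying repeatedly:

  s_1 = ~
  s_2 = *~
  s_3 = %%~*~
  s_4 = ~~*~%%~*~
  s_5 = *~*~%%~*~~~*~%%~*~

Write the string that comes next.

%%~*~%%~*~~~*~%%~*~*~*~%%~*~~~*~%%~*~

Replace each of the 18 characters of *~*~%%~*~~~*~%%~*~ in place — %%~ *~ %%~ *~ ~ ~ *~ %%~ *~ *~ *~ %%~ *~ ~ ~ *~ %%~ *~ — and concatenate.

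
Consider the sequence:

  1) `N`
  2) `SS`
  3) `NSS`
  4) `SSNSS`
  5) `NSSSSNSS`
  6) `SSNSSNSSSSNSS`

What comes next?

NSSSSNSSSSNSSNSSSSNSS

Each term (from the third on) is the two preceding terms concatenated in order: term 3 = N·SS = NSS.
Continuing: NSSSSNSS · SSNSSNSSSSNSS gives term 7.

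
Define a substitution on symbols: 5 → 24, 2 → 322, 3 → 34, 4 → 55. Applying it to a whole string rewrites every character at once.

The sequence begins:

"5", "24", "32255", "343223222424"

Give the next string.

Expanding 343223222424: 3→34, 4→55, 3→34, 2→322, 2→322, 3→34, 2→322, 2→322, 2→322, 4→55, 2→322, 4→55. Concatenated: 34 55 34 322 322 34 322 322 322 55 322 55.

345534322322343223223225532255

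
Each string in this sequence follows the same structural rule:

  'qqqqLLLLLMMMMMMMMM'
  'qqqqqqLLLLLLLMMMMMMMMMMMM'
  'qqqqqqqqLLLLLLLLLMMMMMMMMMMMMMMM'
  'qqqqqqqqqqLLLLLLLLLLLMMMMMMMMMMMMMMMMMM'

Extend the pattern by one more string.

qqqqqqqqqqqqLLLLLLLLLLLLLMMMMMMMMMMMMMMMMMMMMM

The n-th term is 2n q's then 2n+1 L's then 3n+3 M's, where the shown terms are n = 2, 3, 4, 5.
At n = 6 the blocks have lengths 12, 13, 21.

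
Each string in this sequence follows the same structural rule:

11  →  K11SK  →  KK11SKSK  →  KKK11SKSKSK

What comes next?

s(k+1) = K·s(k)·SK, so each term gains K as a prefix and SK as a suffix.
Applying this once more to KKK11SKSKSK:

KKKK11SKSKSKSK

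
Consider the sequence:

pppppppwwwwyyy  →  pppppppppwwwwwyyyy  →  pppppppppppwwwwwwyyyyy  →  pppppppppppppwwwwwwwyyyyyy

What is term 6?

pppppppppppppppppwwwwwwwwwyyyyyyyy

The n-th term is 2n+1 p's then n+1 w's then n y's, where the shown terms are n = 3, 4, 5, 6.
At n = 8 the blocks have lengths 17, 9, 8.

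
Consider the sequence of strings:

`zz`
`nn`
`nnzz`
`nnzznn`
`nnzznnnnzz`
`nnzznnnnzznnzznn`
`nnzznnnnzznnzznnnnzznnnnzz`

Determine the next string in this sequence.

nnzznnnnzznnzznnnnzznnnnzznnzznnnnzznnzznn

Each term (from the third on) is the previous term followed by the one before it: term 3 = nn·zz = nnzz.
Continuing: nnzznnnnzznnzznnnnzznnnnzz · nnzznnnnzznnzznn gives term 8.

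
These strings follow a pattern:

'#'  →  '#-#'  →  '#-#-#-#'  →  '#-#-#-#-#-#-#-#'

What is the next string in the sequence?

Every step duplicates the string with '-' between the halves.
One more doubling of #-#-#-#-#-#-#-# gives the answer.

#-#-#-#-#-#-#-#-#-#-#-#-#-#-#-#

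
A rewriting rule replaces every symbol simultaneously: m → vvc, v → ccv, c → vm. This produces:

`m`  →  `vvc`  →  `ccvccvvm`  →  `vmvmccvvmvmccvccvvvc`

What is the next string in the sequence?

Applying the rule to each of the 20 symbols of vmvmccvvmvmccvccvvvc gives the pieces ccv vvc ccv vvc vm vm ccv ccv vvc ccv vvc vm vm ccv vm vm ccv ccv ccv vm, which concatenate to the answer.

ccvvvcccvvvcvmvmccvccvvvcccvvvcvmvmccvvmvmccvccvccvvm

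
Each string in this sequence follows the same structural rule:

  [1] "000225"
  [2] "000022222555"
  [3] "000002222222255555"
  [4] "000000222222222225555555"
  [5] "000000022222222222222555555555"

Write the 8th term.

000000000022222222222222222222222555555555555555

The n-th term is n+2 0's then 3n-1 2's then 2n-1 5's (n = 1, 2, …).
At n = 8 the blocks have lengths 10, 23, 15.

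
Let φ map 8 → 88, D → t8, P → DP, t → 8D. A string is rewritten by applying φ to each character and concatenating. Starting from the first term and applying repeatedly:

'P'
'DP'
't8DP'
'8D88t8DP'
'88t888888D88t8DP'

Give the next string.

88888D888888888888t888888D88t8DP

Replace each of the 16 characters of 88t888888D88t8DP in place — 88 88 8D 88 88 88 88 88 88 t8 88 88 8D 88 t8 DP — and concatenate.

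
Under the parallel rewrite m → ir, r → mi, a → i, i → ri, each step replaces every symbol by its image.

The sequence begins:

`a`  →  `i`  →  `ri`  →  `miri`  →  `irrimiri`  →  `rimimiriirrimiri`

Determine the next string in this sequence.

Applying the rule to each of the 16 symbols of rimimiriirrimiri gives the pieces mi ri ir ri ir ri mi ri ri mi mi ri ir ri mi ri, which concatenate to the answer.

miriirriirrimiririmimiriirrimiri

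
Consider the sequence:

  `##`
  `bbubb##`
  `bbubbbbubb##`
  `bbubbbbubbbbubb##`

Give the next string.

The strings grow by a fixed prefix bbubb each time.
Applying this once more to bbubbbbubbbbubb##:

bbubbbbubbbbubbbbubb##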